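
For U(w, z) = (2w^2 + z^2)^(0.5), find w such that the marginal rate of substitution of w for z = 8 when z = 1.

w = 4

For CES with ρ = 2, MRS = (2/1)·(z/w)^(-1).
Setting (2/1)·(1/w)^(-1) = 8 gives (1/w)^(-1) = 4, so 1/w = 0.25 and w = 4.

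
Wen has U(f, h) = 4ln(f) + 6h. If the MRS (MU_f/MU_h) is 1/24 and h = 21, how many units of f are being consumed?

MU_f = 4/f, MU_h = 6.
MRS = 4/f ÷ 6.
MRS depends only on f: (2/3)/f = 1/24 ⇒ f = (2/3)/(1/24) = 16.

f = 16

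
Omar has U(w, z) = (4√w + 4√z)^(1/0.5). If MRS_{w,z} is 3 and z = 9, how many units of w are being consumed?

w = 1

For CES with ρ = 0.5, MRS = √(z/w).
Setting √(9/w) = 3 gives 9/w = 9 and w = 1.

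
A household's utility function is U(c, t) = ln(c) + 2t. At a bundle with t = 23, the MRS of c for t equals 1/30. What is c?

c = 15

MU_c = 1/c, MU_t = 2.
MRS = 1/c ÷ 2.
MRS depends only on c: 0.5/c = 1/30 ⇒ c = 0.5/(1/30) = 15.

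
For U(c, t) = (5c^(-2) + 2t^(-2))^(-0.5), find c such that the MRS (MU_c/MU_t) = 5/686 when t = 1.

c = 7

For CES with ρ = -2, MRS = (5/2)·(t/c)^3.
Setting (5/2)·(1/c)^3 = 5/686 gives (1/c)^3 = 1/343, so 1/c = 1/7 and c = 7.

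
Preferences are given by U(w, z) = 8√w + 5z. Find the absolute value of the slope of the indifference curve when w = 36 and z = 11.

MU_w = 8/(2√w), MU_z = 5.
MRS = 8/(2√w) ÷ 5.
At (36, 11): MRS = 2/15.
So at (36, 11) the consumer would give up 2/15 units of z for one more unit of w.

MRS = 2/15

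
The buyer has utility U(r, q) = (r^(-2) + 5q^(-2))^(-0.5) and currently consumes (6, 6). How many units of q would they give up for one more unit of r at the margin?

MRS = 0.2

For CES with ρ = -2, MRS = (1/5)·(q/r)^3.
At (6, 6): MRS = 0.2.
So at (6, 6) the consumer would give up 0.2 units of q for one more unit of r.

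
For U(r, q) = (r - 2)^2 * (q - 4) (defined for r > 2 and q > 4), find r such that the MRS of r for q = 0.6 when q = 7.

r = 12

MU_r = 2·(r−2)·(q−4), MU_q = (r−2)^2.
MRS = (2/1)·(q−4)/(r−2).
Substitute q = 7: MRS = 6/(r − 2). Setting this equal to 0.6 gives r − 2 = 6/0.6 = 10, so r = 12.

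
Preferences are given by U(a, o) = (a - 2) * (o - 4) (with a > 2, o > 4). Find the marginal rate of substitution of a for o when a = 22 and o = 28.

MU_a = (o−4), MU_o = (a−2).
MRS = (o−4)/(a−2).
At (22, 28): MRS = 1.2.
So at (22, 28) the consumer would give up 1.2 units of o for one more unit of a.

MRS = 1.2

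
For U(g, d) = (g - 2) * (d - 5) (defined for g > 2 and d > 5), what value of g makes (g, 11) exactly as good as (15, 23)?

U(15, 23) = 234.
Set U(g, 11) = 234 and solve.
With d = 11: (11 − 5) = 6, so (g − 2) = 234/6 = 39.
So g = 2 + 39 = 41.
Check: U(41, 11) = 234.

g = 41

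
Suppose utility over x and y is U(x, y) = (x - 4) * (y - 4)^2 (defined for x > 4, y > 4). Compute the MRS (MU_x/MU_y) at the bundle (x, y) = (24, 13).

MU_x = (y−4)^2, MU_y = 2·(x−4)·(y−4).
MRS = (1/2)·(y−4)/(x−4).
At (24, 13): MRS = 9/40.
The indifference curve has slope −9/40 at this bundle.

MRS = 9/40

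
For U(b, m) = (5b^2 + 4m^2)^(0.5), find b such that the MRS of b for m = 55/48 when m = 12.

For CES with ρ = 2, MRS = (5/4)·(m/b)^(-1).
Setting (5/4)·(12/b)^(-1) = 55/48 gives (12/b)^(-1) = 11/12, so 12/b = 12/11 and b = 11.

b = 11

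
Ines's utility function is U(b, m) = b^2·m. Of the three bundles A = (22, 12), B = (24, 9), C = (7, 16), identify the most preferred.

Evaluate utility at each bundle:
U(A) = 5808.
U(B) = 5184.
U(C) = 784.
Highest utility is A, so A ≻ B ≻ C.

Bundle A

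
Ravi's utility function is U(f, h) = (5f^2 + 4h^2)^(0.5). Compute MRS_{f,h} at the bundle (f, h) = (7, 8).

For CES with ρ = 2, MRS = (5/4)·(h/f)^(-1).
At (7, 8): MRS = 35/32.
That is, one extra unit of f is worth 35/32 units of h at the margin.

MRS = 35/32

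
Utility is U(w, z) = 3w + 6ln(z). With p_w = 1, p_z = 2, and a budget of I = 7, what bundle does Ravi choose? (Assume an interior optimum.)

MU_w = 3, MU_z = 6/z.
MRS = 3 ÷ (6/z).
Tangency: set MRS = p_w/p_z = 1/2 = 0.5.
MRS depends only on z: 0.5·z = 0.5 ⇒ z* = 0.5/0.5 = 1.
From the budget, 1·w = 7 − 2·1 = 5, so w* = 5.

w* = 5, z* = 1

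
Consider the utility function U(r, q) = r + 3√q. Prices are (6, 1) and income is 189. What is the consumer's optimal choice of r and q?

r* = 18, q* = 81

MU_r = 1, MU_q = 3/(2√q).
MRS = 1 ÷ (3/(2√q)).
Tangency: set MRS = p_r/p_q = 6/1 = 6.
MRS depends only on q: (2/3)·√q = 6 ⇒ √q = 6/(2/3) = 9 ⇒ q* = 81.
From the budget, 6·r = 189 − 1·81 = 108, so r* = 18.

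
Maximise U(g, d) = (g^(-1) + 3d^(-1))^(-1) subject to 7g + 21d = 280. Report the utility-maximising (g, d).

For CES with ρ = -1, MRS = (1/3)·(d/g)^2.
Tangency: set MRS = p_g/p_d = 7/21 = 1/3.
So (d/g)^2 = 1; taking the square root, d/g = 1, i.e. d = g.
Substitute into the budget 7·g + 21·d = 280: 28·g = 280, so g* = 10 and d* = 10.

g* = 10, d* = 10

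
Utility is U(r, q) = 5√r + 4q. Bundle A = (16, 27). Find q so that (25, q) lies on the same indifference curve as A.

q = 25.75

U(16, 27) = 128.
Set U(25, q) = 128 and solve.
With r = 25: √25 = 5, so 4q = 128 − 5·5 = 103 and q = 25.75.
Check: U(25, 25.75) = 128.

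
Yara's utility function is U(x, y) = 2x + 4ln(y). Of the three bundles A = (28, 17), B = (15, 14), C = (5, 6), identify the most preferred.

Bundle A

Evaluate utility at each bundle:
U(A) = 67.333.
U(B) = 40.556.
U(C) = 17.167.
Highest utility is A, so A ≻ B ≻ C.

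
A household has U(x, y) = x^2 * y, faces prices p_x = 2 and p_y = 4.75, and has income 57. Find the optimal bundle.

MU_x = 2·x·y and MU_y = x^2.
MRS = MU_x/MU_y = (2/1)·y/x.
Tangency: set MRS = p_x/p_y = 2/4.75 = 8/19.
So (2/1)·y/x = 8/19, i.e. y = (4/19)·x.
Substitute into the budget 2·x + 4.75·y = 57: 3·x = 57, so x* = 19.
Then y* = (4/19)·19 = 4.

x* = 19, y* = 4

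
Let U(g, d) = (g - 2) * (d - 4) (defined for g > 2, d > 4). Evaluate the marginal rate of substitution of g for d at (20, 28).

MRS = 4/3

MU_g = (d−4), MU_d = (g−2).
MRS = (d−4)/(g−2).
At (20, 28): MRS = 4/3.
So at (20, 28) the consumer would give up 4/3 units of d for one more unit of g.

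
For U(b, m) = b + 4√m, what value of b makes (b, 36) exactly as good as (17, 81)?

U(17, 81) = 53.
Set U(b, 36) = 53 and solve.
With m = 36: √36 = 6, so b = 53 − 4·6 = 29.
Check: U(29, 36) = 53.

b = 29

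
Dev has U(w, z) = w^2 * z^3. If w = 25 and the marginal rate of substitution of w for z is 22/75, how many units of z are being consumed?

z = 11

MU_w = 2·w·z^3 and MU_z = 3·w^2·z^2.
MRS = MU_w/MU_z = (2/3)·z/w.
Substitute w = 25: MRS = z/37.5. Setting z/37.5 = 22/75 gives z = (22/75)·37.5 = 11.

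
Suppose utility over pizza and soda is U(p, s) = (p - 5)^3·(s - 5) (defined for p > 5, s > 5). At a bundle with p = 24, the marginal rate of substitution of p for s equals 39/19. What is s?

MU_p = 3·(p−5)^2·(s−5), MU_s = (p−5)^3.
MRS = (3/1)·(s−5)/(p−5).
Substitute p = 24: MRS = (s − 5)/(19/3). Setting this equal to 39/19 gives s − 5 = (39/19)·(19/3) = 13, so s = 18.

s = 18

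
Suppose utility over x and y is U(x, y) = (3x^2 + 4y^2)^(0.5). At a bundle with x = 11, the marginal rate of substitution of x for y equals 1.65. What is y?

y = 5

For CES with ρ = 2, MRS = (3/4)·(y/x)^(-1).
Setting (3/4)·(y/11)^(-1) = 1.65 gives (y/11)^(-1) = 2.2, so y/11 = 5/11 and y = 5.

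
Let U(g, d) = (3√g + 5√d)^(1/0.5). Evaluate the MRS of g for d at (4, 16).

MRS = 1.2

For CES with ρ = 0.5, MRS = (3/5)·√(d/g).
At (4, 16): MRS = 1.2.
The indifference curve has slope −1.2 at this bundle.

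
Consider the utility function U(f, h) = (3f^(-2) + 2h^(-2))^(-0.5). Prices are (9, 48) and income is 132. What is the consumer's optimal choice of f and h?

For CES with ρ = -2, MRS = (3/2)·(h/f)^3.
Tangency: set MRS = p_f/p_h = 9/48 = 3/16.
So (h/f)^3 = 0.125; taking the cube root, h/f = 0.5, i.e. h = 0.5·f.
Substitute into the budget 9·f + 48·h = 132: 33·f = 132, so f* = 4 and h* = 0.5·4 = 2.

f* = 4, h* = 2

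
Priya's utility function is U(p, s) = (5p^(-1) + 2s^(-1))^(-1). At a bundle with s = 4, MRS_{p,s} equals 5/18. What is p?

For CES with ρ = -1, MRS = (5/2)·(s/p)^2.
Setting (5/2)·(4/p)^2 = 5/18 gives (4/p)^2 = 1/9, so 4/p = 1/3 and p = 12.

p = 12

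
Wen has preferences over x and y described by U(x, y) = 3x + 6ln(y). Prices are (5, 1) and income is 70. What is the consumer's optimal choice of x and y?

x* = 12, y* = 10

MU_x = 3, MU_y = 6/y.
MRS = 3 ÷ (6/y).
Tangency: set MRS = p_x/p_y = 5/1 = 5.
MRS depends only on y: 0.5·y = 5 ⇒ y* = 5/0.5 = 10.
From the budget, 5·x = 70 − 1·10 = 60, so x* = 12.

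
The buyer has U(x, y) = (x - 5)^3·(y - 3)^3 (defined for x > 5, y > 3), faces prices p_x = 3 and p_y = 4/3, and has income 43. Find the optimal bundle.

x* = 9, y* = 12

MU_x = 3·(x−5)^2·(y−3)^3, MU_y = 3·(x−5)^3·(y−3)^2.
MRS = (y−3)/(x−5).
Tangency: set MRS = p_x/p_y = 3/(4/3) = 2.25.
So (y − 3)/(x − 5) = 2.25, i.e. (y − 3) = 2.25·(x − 5).
Rewrite the budget in excess-of-subsistence terms: 3·(x − 5) + (4/3)·(y − 3) = 43 − 3·5 − (4/3)·3 = 24.
Substituting, 6·(x − 5) = 24, so x − 5 = 4 and x* = 9.
Then y − 3 = 2.25·4 = 9, so y* = 12.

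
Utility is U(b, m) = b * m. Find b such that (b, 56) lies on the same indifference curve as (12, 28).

b = 6

U(12, 28) = 336.
Set U(b, 56) = 336 and solve.
With m = 56: b = 336/56 = 6.
Check: U(6, 56) = 336.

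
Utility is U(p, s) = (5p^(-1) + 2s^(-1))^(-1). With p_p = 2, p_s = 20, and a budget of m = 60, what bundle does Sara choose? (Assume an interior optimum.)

For CES with ρ = -1, MRS = (5/2)·(s/p)^2.
Tangency: set MRS = p_p/p_s = 2/20 = 0.1.
So (s/p)^2 = 1/25; taking the square root, s/p = 0.2, i.e. s = 0.2·p.
Substitute into the budget 2·p + 20·s = 60: 6·p = 60, so p* = 10 and s* = 0.2·10 = 2.

p* = 10, s* = 2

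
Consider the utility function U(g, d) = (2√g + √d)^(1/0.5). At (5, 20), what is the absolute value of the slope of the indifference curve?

MRS = 4

For CES with ρ = 0.5, MRS = (2/1)·√(d/g).
At (5, 20): MRS = 4.
That is, one extra unit of g is worth 4 units of d at the margin.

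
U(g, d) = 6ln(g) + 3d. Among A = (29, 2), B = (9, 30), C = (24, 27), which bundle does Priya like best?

Evaluate utility at each bundle:
U(A) = 26.204.
U(B) = 103.183.
U(C) = 100.068.
Highest utility is B, so B ≻ C ≻ A.

Bundle B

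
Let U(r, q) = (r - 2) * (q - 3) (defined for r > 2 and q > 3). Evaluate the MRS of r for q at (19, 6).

MRS = 3/17

MU_r = (q−3), MU_q = (r−2).
MRS = (q−3)/(r−2).
At (19, 6): MRS = 3/17.
The indifference curve has slope −3/17 at this bundle.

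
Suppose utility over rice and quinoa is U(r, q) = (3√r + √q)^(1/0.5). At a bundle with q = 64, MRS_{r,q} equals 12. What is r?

For CES with ρ = 0.5, MRS = (3/1)·√(q/r).
Setting (3/1)·√(64/r) = 12 gives √(64/r) = 4, so 64/r = 16 and r = 4.

r = 4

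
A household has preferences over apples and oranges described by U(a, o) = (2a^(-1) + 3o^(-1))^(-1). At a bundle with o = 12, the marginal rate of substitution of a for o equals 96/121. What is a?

a = 11

For CES with ρ = -1, MRS = (2/3)·(o/a)^2.
Setting (2/3)·(12/a)^2 = 96/121 gives (12/a)^2 = 144/121, so 12/a = 12/11 and a = 11.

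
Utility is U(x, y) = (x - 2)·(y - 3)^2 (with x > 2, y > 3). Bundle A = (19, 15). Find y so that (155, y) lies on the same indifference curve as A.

U(19, 15) = 2448.
Set U(155, y) = 2448 and solve.
With x = 155: (155 − 2) = 153, so (y − 3)^2 = 2448/153 = 16.
Taking the square root (with y > 3): y − 3 = 4, so y = 7.
Check: U(155, 7) = 2448.

y = 7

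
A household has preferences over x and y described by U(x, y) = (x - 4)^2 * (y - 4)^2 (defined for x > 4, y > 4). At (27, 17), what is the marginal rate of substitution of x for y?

MRS = 13/23

MU_x = 2·(x−4)·(y−4)^2, MU_y = 2·(x−4)^2·(y−4).
MRS = (y−4)/(x−4).
At (27, 17): MRS = 13/23.
So at (27, 17) the consumer would give up 13/23 units of y for one more unit of x.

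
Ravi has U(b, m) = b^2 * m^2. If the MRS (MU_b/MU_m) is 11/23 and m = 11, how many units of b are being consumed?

b = 23

MU_b = 2·b·m^2 and MU_m = 2·b^2·m.
MRS = MU_b/MU_m = m/b.
Substitute m = 11: MRS = 11/b. Setting 11/b = 11/23 gives b = 11/(11/23) = 23.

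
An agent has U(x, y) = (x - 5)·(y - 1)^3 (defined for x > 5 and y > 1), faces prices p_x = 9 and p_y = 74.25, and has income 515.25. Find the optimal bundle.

x* = 16, y* = 5

MU_x = (y−1)^3, MU_y = 3·(x−5)·(y−1)^2.
MRS = (1/3)·(y−1)/(x−5).
Tangency: set MRS = p_x/p_y = 9/74.25 = 4/33.
So (1/3)·(y − 1)/(x − 5) = 4/33, i.e. (y − 1) = (4/11)·(x − 5).
Rewrite the budget in excess-of-subsistence terms: 9·(x − 5) + 74.25·(y − 1) = 515.25 − 9·5 − 74.25·1 = 396.
Substituting, 36·(x − 5) = 396, so x − 5 = 11 and x* = 16.
Then y − 1 = (4/11)·11 = 4, so y* = 5.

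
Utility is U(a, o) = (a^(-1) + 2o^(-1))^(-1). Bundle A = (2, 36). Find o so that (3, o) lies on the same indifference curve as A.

o = 9

U depends on (a, o) only through S = a^(-1) + 2o^(-1), so equal utility means equal S. At (2, 36): S = 5/9.
With a = 3: 3^(-1) = 1/3, so 2o^(-1) = 5/9 − 1/3 = 2/9, i.e. o^(-1) = 1/9.
Hence o = 1/(1/9) = 9.
Check: U(3, 9) = 1.8.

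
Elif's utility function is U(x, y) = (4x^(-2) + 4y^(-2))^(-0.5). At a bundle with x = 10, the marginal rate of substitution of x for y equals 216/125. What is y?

For CES with ρ = -2, MRS = (y/x)^3.
Setting (y/10)^3 = 216/125 gives y/10 = 1.2 and y = 12.

y = 12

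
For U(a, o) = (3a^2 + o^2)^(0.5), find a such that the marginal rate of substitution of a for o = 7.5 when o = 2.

a = 5

For CES with ρ = 2, MRS = (3/1)·(o/a)^(-1).
Setting (3/1)·(2/a)^(-1) = 7.5 gives (2/a)^(-1) = 2.5, so 2/a = 0.4 and a = 5.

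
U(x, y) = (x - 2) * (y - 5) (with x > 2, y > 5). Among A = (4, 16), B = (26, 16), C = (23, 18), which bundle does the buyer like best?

Bundle C

Evaluate utility at each bundle:
U(A) = 22.
U(B) = 264.
U(C) = 273.
Highest utility is C, so C ≻ B ≻ A.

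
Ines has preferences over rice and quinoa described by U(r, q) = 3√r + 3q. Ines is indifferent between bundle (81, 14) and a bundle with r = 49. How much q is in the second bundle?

q = 16

U(81, 14) = 69.
Set U(49, q) = 69 and solve.
With r = 49: √49 = 7, so 3q = 69 − 3·7 = 48 and q = 16.
Check: U(49, 16) = 69.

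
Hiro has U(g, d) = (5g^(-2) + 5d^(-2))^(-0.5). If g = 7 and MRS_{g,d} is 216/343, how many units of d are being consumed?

For CES with ρ = -2, MRS = (d/g)^3.
Setting (d/7)^3 = 216/343 gives d/7 = 6/7 and d = 6.

d = 6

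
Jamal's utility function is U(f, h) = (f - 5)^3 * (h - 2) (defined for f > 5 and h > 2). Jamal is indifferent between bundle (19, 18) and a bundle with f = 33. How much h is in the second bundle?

h = 4

U(19, 18) = 43904.
Set U(33, h) = 43904 and solve.
With f = 33: (33 − 5)^3 = 21952, so (h − 2) = 43904/21952 = 2.
So h = 2 + 2 = 4.
Check: U(33, 4) = 43904.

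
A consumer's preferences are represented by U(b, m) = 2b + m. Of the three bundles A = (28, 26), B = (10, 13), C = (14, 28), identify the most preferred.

Bundle A

Evaluate utility at each bundle:
U(A) = 82.
U(B) = 33.
U(C) = 56.
Highest utility is A, so A ≻ C ≻ B.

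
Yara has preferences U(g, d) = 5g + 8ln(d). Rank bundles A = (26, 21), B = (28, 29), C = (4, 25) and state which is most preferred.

Bundle B

Evaluate utility at each bundle:
U(A) = 154.356.
U(B) = 166.938.
U(C) = 45.751.
Highest utility is B, so B ≻ A ≻ C.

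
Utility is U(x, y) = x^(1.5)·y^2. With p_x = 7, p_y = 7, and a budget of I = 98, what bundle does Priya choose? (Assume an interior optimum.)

MU_x = 1.5·√x·y^2 and MU_y = 2·x^(1.5)·y.
MRS = MU_x/MU_y = (0.75)·y/x.
Tangency: set MRS = p_x/p_y = 7/7 = 1.
So (0.75)·y/x = 1, i.e. y = (4/3)·x.
Substitute into the budget 7·x + 7·y = 98: (49/3)·x = 98, so x* = 6.
Then y* = (4/3)·6 = 8.

x* = 6, y* = 8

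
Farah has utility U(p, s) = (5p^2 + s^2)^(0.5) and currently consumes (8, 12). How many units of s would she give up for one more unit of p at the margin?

For CES with ρ = 2, MRS = (5/1)·(s/p)^(-1).
At (8, 12): MRS = 10/3.
That is, one extra unit of p is worth 10/3 units of s at the margin.

MRS = 10/3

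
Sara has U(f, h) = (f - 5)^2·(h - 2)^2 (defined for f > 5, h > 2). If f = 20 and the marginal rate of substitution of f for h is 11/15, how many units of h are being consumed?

MU_f = 2·(f−5)·(h−2)^2, MU_h = 2·(f−5)^2·(h−2).
MRS = (h−2)/(f−5).
Substitute f = 20: MRS = (h − 2)/15. Setting this equal to 11/15 gives h − 2 = (11/15)·15 = 11, so h = 13.

h = 13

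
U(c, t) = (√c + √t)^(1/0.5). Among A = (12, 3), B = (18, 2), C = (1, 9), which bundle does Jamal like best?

Bundle B

Evaluate utility at each bundle:
U(A) = 27.000.
U(B) = 32.000.
U(C) = 16.000.
Highest utility is B, so B ≻ A ≻ C.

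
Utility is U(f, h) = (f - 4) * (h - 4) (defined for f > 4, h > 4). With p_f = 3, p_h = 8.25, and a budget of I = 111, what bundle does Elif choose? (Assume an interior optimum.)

f* = 15, h* = 8

MU_f = (h−4), MU_h = (f−4).
MRS = (h−4)/(f−4).
Tangency: set MRS = p_f/p_h = 3/8.25 = 4/11.
So (h − 4)/(f − 4) = 4/11, i.e. (h − 4) = (4/11)·(f − 4).
Rewrite the budget in excess-of-subsistence terms: 3·(f − 4) + 8.25·(h − 4) = 111 − 3·4 − 8.25·4 = 66.
Substituting, 6·(f − 4) = 66, so f − 4 = 11 and f* = 15.
Then h − 4 = (4/11)·11 = 4, so h* = 8.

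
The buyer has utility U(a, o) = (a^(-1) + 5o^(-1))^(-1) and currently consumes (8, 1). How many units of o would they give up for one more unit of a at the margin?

For CES with ρ = -1, MRS = (1/5)·(o/a)^2.
At (8, 1): MRS = 1/320.
The indifference curve has slope −1/320 at this bundle.

MRS = 1/320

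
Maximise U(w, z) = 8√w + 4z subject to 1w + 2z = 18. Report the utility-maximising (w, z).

w* = 4, z* = 7

MU_w = 8/(2√w), MU_z = 4.
MRS = 8/(2√w) ÷ 4.
Tangency: set MRS = p_w/p_z = 1/2 = 0.5.
MRS depends only on w: 1/√w = 0.5 ⇒ √w = 1/0.5 = 2 ⇒ w* = 4.
From the budget, 2·z = 18 − 1·4 = 14, so z* = 7.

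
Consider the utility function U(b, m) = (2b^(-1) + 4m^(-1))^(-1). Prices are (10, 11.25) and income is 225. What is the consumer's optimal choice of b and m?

For CES with ρ = -1, MRS = (2/4)·(m/b)^2.
Tangency: set MRS = p_b/p_m = 10/11.25 = 8/9.
So (m/b)^2 = 16/9; taking the square root, m/b = 4/3, i.e. m = (4/3)·b.
Substitute into the budget 10·b + 11.25·m = 225: 25·b = 225, so b* = 9 and m* = (4/3)·9 = 12.

b* = 9, m* = 12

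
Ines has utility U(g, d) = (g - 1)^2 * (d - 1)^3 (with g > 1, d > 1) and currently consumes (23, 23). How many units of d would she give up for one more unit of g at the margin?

MRS = 2/3

MU_g = 2·(g−1)·(d−1)^3, MU_d = 3·(g−1)^2·(d−1)^2.
MRS = (2/3)·(d−1)/(g−1).
At (23, 23): MRS = 2/3.
The indifference curve has slope −2/3 at this bundle.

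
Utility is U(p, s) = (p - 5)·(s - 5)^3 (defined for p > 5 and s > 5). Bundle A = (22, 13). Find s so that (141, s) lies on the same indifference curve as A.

U(22, 13) = 8704.
Set U(141, s) = 8704 and solve.
With p = 141: (141 − 5) = 136, so (s − 5)^3 = 8704/136 = 64.
Taking the cube root (with s > 5): s − 5 = 4, so s = 9.
Check: U(141, 9) = 8704.

s = 9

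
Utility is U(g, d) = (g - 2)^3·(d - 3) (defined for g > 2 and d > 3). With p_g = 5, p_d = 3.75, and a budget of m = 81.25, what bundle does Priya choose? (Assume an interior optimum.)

g* = 11, d* = 7

MU_g = 3·(g−2)^2·(d−3), MU_d = (g−2)^3.
MRS = (3/1)·(d−3)/(g−2).
Tangency: set MRS = p_g/p_d = 5/3.75 = 4/3.
So (3/1)·(d − 3)/(g − 2) = 4/3, i.e. (d − 3) = (4/9)·(g − 2).
Rewrite the budget in excess-of-subsistence terms: 5·(g − 2) + 3.75·(d − 3) = 81.25 − 5·2 − 3.75·3 = 60.
Substituting, (20/3)·(g − 2) = 60, so g − 2 = 9 and g* = 11.
Then d − 3 = (4/9)·9 = 4, so d* = 7.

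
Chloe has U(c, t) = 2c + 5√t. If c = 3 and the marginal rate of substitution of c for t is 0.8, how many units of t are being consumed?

MU_c = 2, MU_t = 5/(2√t).
MRS = 2 ÷ (5/(2√t)).
MRS depends only on t: 0.8·√t = 0.8 ⇒ √t = 0.8/0.8 = 1 ⇒ t = 1.

t = 1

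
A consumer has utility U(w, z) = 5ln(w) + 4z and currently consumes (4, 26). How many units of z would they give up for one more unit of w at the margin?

MRS = 5/16

MU_w = 5/w, MU_z = 4.
MRS = 5/w ÷ 4.
At (4, 26): MRS = 5/16.
The indifference curve has slope −5/16 at this bundle.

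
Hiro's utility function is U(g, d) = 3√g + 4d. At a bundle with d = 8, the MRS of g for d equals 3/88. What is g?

MU_g = 3/(2√g), MU_d = 4.
MRS = 3/(2√g) ÷ 4.
MRS depends only on g: 0.375/√g = 3/88 ⇒ √g = 0.375/(3/88) = 11 ⇒ g = 121.

g = 121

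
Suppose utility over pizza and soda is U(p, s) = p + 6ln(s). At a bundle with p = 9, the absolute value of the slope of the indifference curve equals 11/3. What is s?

s = 22

MU_p = 1, MU_s = 6/s.
MRS = 1 ÷ (6/s).
MRS depends only on s: (1/6)·s = 11/3 ⇒ s = (11/3)/(1/6) = 22.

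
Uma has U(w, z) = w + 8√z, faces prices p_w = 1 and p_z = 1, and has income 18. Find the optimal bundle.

w* = 2, z* = 16

MU_w = 1, MU_z = 8/(2√z).
MRS = 1 ÷ (8/(2√z)).
Tangency: set MRS = p_w/p_z = 1/1 = 1.
MRS depends only on z: 0.25·√z = 1 ⇒ √z = 1/0.25 = 4 ⇒ z* = 16.
From the budget, 1·w = 18 − 1·16 = 2, so w* = 2.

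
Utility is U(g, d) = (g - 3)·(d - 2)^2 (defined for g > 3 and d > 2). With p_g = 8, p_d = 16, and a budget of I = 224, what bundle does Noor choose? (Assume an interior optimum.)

MU_g = (d−2)^2, MU_d = 2·(g−3)·(d−2).
MRS = (1/2)·(d−2)/(g−3).
Tangency: set MRS = p_g/p_d = 8/16 = 0.5.
So (1/2)·(d − 2)/(g − 3) = 0.5, i.e. (d − 2) = (g − 3).
Rewrite the budget in excess-of-subsistence terms: 8·(g − 3) + 16·(d − 2) = 224 − 8·3 − 16·2 = 168.
Substituting, 24·(g − 3) = 168, so g − 3 = 7 and g* = 10.
Then d − 2 = 7, so d* = 9.

g* = 10, d* = 9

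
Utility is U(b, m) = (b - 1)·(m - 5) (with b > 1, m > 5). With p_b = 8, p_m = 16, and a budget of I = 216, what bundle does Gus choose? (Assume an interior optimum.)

MU_b = (m−5), MU_m = (b−1).
MRS = (m−5)/(b−1).
Tangency: set MRS = p_b/p_m = 8/16 = 0.5.
So (m − 5)/(b − 1) = 0.5, i.e. (m − 5) = 0.5·(b − 1).
Rewrite the budget in excess-of-subsistence terms: 8·(b − 1) + 16·(m − 5) = 216 − 8·1 − 16·5 = 128.
Substituting, 16·(b − 1) = 128, so b − 1 = 8 and b* = 9.
Then m − 5 = 0.5·8 = 4, so m* = 9.

b* = 9, m* = 9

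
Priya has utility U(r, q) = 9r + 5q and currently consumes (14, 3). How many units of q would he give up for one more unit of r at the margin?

MRS = 1.8

MU_r = 9, MU_q = 5, so MRS = 9/5 = 1.8 at every bundle.
At (14, 3): MRS = 1.8.
That is, one extra unit of r is worth 1.8 units of q at the margin.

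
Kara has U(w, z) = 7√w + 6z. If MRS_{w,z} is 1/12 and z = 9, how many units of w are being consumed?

w = 49

MU_w = 7/(2√w), MU_z = 6.
MRS = 7/(2√w) ÷ 6.
MRS depends only on w: (7/12)/√w = 1/12 ⇒ √w = (7/12)/(1/12) = 7 ⇒ w = 49.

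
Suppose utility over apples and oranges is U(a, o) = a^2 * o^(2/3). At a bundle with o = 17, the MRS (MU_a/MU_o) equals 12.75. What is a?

MU_a = 2·a·o^(2/3) and MU_o = 2/3·a^2·o^(-1/3).
MRS = MU_a/MU_o = (3)·o/a.
Substitute o = 17: MRS = 51/a. Setting 51/a = 12.75 gives a = 51/12.75 = 4.

a = 4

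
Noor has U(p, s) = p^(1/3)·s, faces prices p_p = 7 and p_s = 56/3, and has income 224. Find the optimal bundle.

MU_p = 1/3·p^(-2/3)·s and MU_s = p^(1/3).
MRS = MU_p/MU_s = (1/3)·s/p.
Tangency: set MRS = p_p/p_s = 7/(56/3) = 0.375.
So (1/3)·s/p = 0.375, i.e. s = 1.125·p.
Substitute into the budget 7·p + (56/3)·s = 224: 28·p = 224, so p* = 8.
Then s* = 1.125·8 = 9.

p* = 8, s* = 9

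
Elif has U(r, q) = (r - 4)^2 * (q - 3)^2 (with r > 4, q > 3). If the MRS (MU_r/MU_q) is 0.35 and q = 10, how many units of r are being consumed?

MU_r = 2·(r−4)·(q−3)^2, MU_q = 2·(r−4)^2·(q−3).
MRS = (q−3)/(r−4).
Substitute q = 10: MRS = 7/(r − 4). Setting this equal to 0.35 gives r − 4 = 7/0.35 = 20, so r = 24.

r = 24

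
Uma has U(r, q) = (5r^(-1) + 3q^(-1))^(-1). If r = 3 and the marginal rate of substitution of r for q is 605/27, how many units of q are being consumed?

For CES with ρ = -1, MRS = (5/3)·(q/r)^2.
Setting (5/3)·(q/3)^2 = 605/27 gives (q/3)^2 = 121/9, so q/3 = 11/3 and q = 11.

q = 11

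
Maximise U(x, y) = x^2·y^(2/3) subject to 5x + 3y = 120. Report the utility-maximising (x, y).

x* = 18, y* = 10

MU_x = 2·x·y^(2/3) and MU_y = 2/3·x^2·y^(-1/3).
MRS = MU_x/MU_y = (3)·y/x.
Tangency: set MRS = p_x/p_y = 5/3.
So (3)·y/x = 5/3, i.e. y = (5/9)·x.
Substitute into the budget 5·x + 3·y = 120: (20/3)·x = 120, so x* = 18.
Then y* = (5/9)·18 = 10.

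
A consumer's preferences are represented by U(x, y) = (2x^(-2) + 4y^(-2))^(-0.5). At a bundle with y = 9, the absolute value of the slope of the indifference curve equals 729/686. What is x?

For CES with ρ = -2, MRS = (2/4)·(y/x)^3.
Setting (2/4)·(9/x)^3 = 729/686 gives (9/x)^3 = 729/343, so 9/x = 9/7 and x = 7.

x = 7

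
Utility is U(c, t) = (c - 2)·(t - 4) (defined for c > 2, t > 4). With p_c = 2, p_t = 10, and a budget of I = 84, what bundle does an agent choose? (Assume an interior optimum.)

c* = 12, t* = 6

MU_c = (t−4), MU_t = (c−2).
MRS = (t−4)/(c−2).
Tangency: set MRS = p_c/p_t = 2/10 = 0.2.
So (t − 4)/(c − 2) = 0.2, i.e. (t − 4) = 0.2·(c − 2).
Rewrite the budget in excess-of-subsistence terms: 2·(c − 2) + 10·(t − 4) = 84 − 2·2 − 10·4 = 40.
Substituting, 4·(c − 2) = 40, so c − 2 = 10 and c* = 12.
Then t − 4 = 0.2·10 = 2, so t* = 6.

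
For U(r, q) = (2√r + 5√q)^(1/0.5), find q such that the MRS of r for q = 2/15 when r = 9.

q = 1

For CES with ρ = 0.5, MRS = (2/5)·√(q/r).
Setting (2/5)·√(q/9) = 2/15 gives √(q/9) = 1/3, so q/9 = 1/9 and q = 1.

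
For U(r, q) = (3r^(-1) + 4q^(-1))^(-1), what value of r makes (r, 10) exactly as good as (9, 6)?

r = 5

U depends on (r, q) only through S = 3r^(-1) + 4q^(-1), so equal utility means equal S. At (9, 6): S = 1.
With q = 10: 4·10^(-1) = 0.4, so 3r^(-1) = 1 − 0.4 = 0.6, i.e. r^(-1) = 0.2.
Hence r = 1/0.2 = 5.
Check: U(5, 10) = 1.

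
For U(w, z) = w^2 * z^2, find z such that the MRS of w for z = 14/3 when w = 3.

z = 14

MU_w = 2·w·z^2 and MU_z = 2·w^2·z.
MRS = MU_w/MU_z = z/w.
Substitute w = 3: MRS = z/3. Setting z/3 = 14/3 gives z = (14/3)·3 = 14.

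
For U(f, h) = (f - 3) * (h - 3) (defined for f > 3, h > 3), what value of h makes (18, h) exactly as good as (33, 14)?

U(33, 14) = 330.
Set U(18, h) = 330 and solve.
With f = 18: (18 − 3) = 15, so (h − 3) = 330/15 = 22.
So h = 3 + 22 = 25.
Check: U(18, 25) = 330.

h = 25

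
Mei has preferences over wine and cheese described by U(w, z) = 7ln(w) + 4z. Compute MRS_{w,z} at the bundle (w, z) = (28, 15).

MRS = 1/16

MU_w = 7/w, MU_z = 4.
MRS = 7/w ÷ 4.
At (28, 15): MRS = 1/16.
So at (28, 15) the consumer would give up 1/16 units of z for one more unit of w.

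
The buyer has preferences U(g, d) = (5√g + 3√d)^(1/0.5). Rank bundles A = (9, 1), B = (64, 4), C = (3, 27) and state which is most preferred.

Evaluate utility at each bundle:
U(A) = 324.000.
U(B) = 2116.000.
U(C) = 588.000.
Highest utility is B, so B ≻ C ≻ A.

Bundle B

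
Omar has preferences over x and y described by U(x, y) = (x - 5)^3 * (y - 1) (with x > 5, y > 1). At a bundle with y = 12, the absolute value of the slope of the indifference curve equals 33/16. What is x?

x = 21

MU_x = 3·(x−5)^2·(y−1), MU_y = (x−5)^3.
MRS = (3/1)·(y−1)/(x−5).
Substitute y = 12: MRS = 33/(x − 5). Setting this equal to 33/16 gives x − 5 = 33/(33/16) = 16, so x = 21.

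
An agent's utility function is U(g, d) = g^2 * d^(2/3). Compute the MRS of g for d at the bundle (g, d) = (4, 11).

MRS = 8.25

MU_g = 2·g·d^(2/3) and MU_d = 2/3·g^2·d^(-1/3).
MRS = MU_g/MU_d = (3)·d/g.
At (4, 11): MRS = 8.25.
The indifference curve has slope −8.25 at this bundle.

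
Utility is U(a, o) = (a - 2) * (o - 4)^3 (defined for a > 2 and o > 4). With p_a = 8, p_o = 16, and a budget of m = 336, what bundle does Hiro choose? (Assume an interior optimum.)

a* = 10, o* = 16

MU_a = (o−4)^3, MU_o = 3·(a−2)·(o−4)^2.
MRS = (1/3)·(o−4)/(a−2).
Tangency: set MRS = p_a/p_o = 8/16 = 0.5.
So (1/3)·(o − 4)/(a − 2) = 0.5, i.e. (o − 4) = 1.5·(a − 2).
Rewrite the budget in excess-of-subsistence terms: 8·(a − 2) + 16·(o − 4) = 336 − 8·2 − 16·4 = 256.
Substituting, 32·(a − 2) = 256, so a − 2 = 8 and a* = 10.
Then o − 4 = 1.5·8 = 12, so o* = 16.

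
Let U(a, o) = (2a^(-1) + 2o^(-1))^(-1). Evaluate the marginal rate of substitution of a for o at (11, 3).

For CES with ρ = -1, MRS = (o/a)^2.
At (11, 3): MRS = 9/121.
The indifference curve has slope −9/121 at this bundle.

MRS = 9/121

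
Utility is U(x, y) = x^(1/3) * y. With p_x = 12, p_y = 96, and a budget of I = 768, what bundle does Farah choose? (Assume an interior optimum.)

MU_x = 1/3·x^(-2/3)·y and MU_y = x^(1/3).
MRS = MU_x/MU_y = (1/3)·y/x.
Tangency: set MRS = p_x/p_y = 12/96 = 0.125.
So (1/3)·y/x = 0.125, i.e. y = 0.375·x.
Substitute into the budget 12·x + 96·y = 768: 48·x = 768, so x* = 16.
Then y* = 0.375·16 = 6.

x* = 16, y* = 6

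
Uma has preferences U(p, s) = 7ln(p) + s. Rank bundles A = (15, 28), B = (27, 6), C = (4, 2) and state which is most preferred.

Bundle A

Evaluate utility at each bundle:
U(A) = 46.956.
U(B) = 29.071.
U(C) = 11.704.
Highest utility is A, so A ≻ B ≻ C.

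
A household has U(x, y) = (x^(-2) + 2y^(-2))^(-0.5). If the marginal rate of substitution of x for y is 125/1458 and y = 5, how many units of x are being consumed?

For CES with ρ = -2, MRS = (1/2)·(y/x)^3.
Setting (1/2)·(5/x)^3 = 125/1458 gives (5/x)^3 = 125/729, so 5/x = 5/9 and x = 9.

x = 9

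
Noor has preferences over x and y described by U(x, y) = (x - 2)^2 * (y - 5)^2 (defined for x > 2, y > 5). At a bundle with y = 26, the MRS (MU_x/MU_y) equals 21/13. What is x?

x = 15

MU_x = 2·(x−2)·(y−5)^2, MU_y = 2·(x−2)^2·(y−5).
MRS = (y−5)/(x−2).
Substitute y = 26: MRS = 21/(x − 2). Setting this equal to 21/13 gives x − 2 = 21/(21/13) = 13, so x = 15.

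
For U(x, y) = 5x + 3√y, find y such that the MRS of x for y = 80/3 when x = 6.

y = 64

MU_x = 5, MU_y = 3/(2√y).
MRS = 5 ÷ (3/(2√y)).
MRS depends only on y: (10/3)·√y = 80/3 ⇒ √y = (80/3)/(10/3) = 8 ⇒ y = 64.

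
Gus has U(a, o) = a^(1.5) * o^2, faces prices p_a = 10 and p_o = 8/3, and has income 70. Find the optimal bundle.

a* = 3, o* = 15

MU_a = 1.5·√a·o^2 and MU_o = 2·a^(1.5)·o.
MRS = MU_a/MU_o = (0.75)·o/a.
Tangency: set MRS = p_a/p_o = 10/(8/3) = 3.75.
So (0.75)·o/a = 3.75, i.e. o = 5·a.
Substitute into the budget 10·a + (8/3)·o = 70: (70/3)·a = 70, so a* = 3.
Then o* = 5·3 = 15.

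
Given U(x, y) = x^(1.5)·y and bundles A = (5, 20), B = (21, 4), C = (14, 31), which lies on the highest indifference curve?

Evaluate utility at each bundle:
U(A) = 223.607.
U(B) = 384.936.
U(C) = 1623.879.
Highest utility is C, so C ≻ B ≻ A.

Bundle C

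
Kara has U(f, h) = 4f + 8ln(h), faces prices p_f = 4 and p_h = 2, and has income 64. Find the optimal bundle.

MU_f = 4, MU_h = 8/h.
MRS = 4 ÷ (8/h).
Tangency: set MRS = p_f/p_h = 4/2 = 2.
MRS depends only on h: 0.5·h = 2 ⇒ h* = 2/0.5 = 4.
From the budget, 4·f = 64 − 2·4 = 56, so f* = 14.

f* = 14, h* = 4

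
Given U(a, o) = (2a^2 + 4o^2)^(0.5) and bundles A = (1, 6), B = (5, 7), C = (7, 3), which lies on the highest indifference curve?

Evaluate utility at each bundle:
U(A) = 12.083.
U(B) = 15.684.
U(C) = 11.576.
Highest utility is B, so B ≻ A ≻ C.

Bundle B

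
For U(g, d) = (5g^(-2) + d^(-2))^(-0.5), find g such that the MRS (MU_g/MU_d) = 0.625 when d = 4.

g = 8

For CES with ρ = -2, MRS = (5/1)·(d/g)^3.
Setting (5/1)·(4/g)^3 = 0.625 gives (4/g)^3 = 0.125, so 4/g = 0.5 and g = 8.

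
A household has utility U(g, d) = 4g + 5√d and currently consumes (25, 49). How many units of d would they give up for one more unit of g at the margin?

MU_g = 4, MU_d = 5/(2√d).
MRS = 4 ÷ (5/(2√d)).
At (25, 49): MRS = 11.2.
The indifference curve has slope −11.2 at this bundle.

MRS = 11.2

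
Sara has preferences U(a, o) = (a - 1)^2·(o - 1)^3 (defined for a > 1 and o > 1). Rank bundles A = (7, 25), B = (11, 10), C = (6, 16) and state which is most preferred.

Evaluate utility at each bundle:
U(A) = 497664.
U(B) = 72900.
U(C) = 84375.
Highest utility is A, so A ≻ C ≻ B.

Bundle A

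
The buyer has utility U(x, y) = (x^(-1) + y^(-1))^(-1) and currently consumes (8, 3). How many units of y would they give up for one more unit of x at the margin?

MRS = 9/64

For CES with ρ = -1, MRS = (y/x)^2.
At (8, 3): MRS = 9/64.
The indifference curve has slope −9/64 at this bundle.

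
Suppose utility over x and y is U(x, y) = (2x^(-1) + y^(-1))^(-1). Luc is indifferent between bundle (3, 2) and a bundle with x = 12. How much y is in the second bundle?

U depends on (x, y) only through S = 2x^(-1) + y^(-1), so equal utility means equal S. At (3, 2): S = 7/6.
With x = 12: 2·12^(-1) = 1/6, so y^(-1) = 7/6 − 1/6 = 1.
Hence y = 1/1 = 1.
Check: U(12, 1) = 0.8571.

y = 1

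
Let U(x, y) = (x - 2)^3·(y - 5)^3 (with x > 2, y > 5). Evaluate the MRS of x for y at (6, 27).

MRS = 5.5

MU_x = 3·(x−2)^2·(y−5)^3, MU_y = 3·(x−2)^3·(y−5)^2.
MRS = (y−5)/(x−2).
At (6, 27): MRS = 5.5.
That is, one extra unit of x is worth 5.5 units of y at the margin.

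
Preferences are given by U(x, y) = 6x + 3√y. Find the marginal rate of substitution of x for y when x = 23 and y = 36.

MU_x = 6, MU_y = 3/(2√y).
MRS = 6 ÷ (3/(2√y)).
At (23, 36): MRS = 24.
That is, one extra unit of x is worth 24 units of y at the margin.

MRS = 24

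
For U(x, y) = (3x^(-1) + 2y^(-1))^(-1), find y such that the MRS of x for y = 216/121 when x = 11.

For CES with ρ = -1, MRS = (3/2)·(y/x)^2.
Setting (3/2)·(y/11)^2 = 216/121 gives (y/11)^2 = 144/121, so y/11 = 12/11 and y = 12.

y = 12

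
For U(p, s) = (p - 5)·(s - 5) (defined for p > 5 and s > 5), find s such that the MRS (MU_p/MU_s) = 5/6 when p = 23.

MU_p = (s−5), MU_s = (p−5).
MRS = (s−5)/(p−5).
Substitute p = 23: MRS = (s − 5)/18. Setting this equal to 5/6 gives s − 5 = (5/6)·18 = 15, so s = 20.

s = 20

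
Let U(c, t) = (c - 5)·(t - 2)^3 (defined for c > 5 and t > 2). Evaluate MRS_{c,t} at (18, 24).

MU_c = (t−2)^3, MU_t = 3·(c−5)·(t−2)^2.
MRS = (1/3)·(t−2)/(c−5).
At (18, 24): MRS = 22/39.
The indifference curve has slope −22/39 at this bundle.

MRS = 22/39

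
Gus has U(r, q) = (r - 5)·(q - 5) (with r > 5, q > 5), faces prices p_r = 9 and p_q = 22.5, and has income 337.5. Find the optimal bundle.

r* = 15, q* = 9

MU_r = (q−5), MU_q = (r−5).
MRS = (q−5)/(r−5).
Tangency: set MRS = p_r/p_q = 9/22.5 = 0.4.
So (q − 5)/(r − 5) = 0.4, i.e. (q − 5) = 0.4·(r − 5).
Rewrite the budget in excess-of-subsistence terms: 9·(r − 5) + 22.5·(q − 5) = 337.5 − 9·5 − 22.5·5 = 180.
Substituting, 18·(r − 5) = 180, so r − 5 = 10 and r* = 15.
Then q − 5 = 0.4·10 = 4, so q* = 9.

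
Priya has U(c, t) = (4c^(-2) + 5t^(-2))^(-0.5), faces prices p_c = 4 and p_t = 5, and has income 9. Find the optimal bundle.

For CES with ρ = -2, MRS = (4/5)·(t/c)^3.
Tangency: set MRS = p_c/p_t = 4/5 = 0.8.
So (t/c)^3 = 1; taking the cube root, t/c = 1, i.e. t = c.
Substitute into the budget 4·c + 5·t = 9: 9·c = 9, so c* = 1 and t* = 1.

c* = 1, t* = 1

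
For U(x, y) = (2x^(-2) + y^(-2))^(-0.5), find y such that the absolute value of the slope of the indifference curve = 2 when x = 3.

y = 3

For CES with ρ = -2, MRS = (2/1)·(y/x)^3.
Setting (2/1)·(y/3)^3 = 2 gives (y/3)^3 = 1, so y/3 = 1 and y = 3.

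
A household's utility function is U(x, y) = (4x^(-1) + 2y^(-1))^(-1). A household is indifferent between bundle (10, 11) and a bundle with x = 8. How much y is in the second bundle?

U depends on (x, y) only through S = 4x^(-1) + 2y^(-1), so equal utility means equal S. At (10, 11): S = 32/55.
With x = 8: 4·8^(-1) = 0.5, so 2y^(-1) = 32/55 − 0.5 = 9/110, i.e. y^(-1) = 9/220.
Hence y = 1/(9/220) = 220/9.
Check: U(8, 220/9) = 1.7188.

y = 220/9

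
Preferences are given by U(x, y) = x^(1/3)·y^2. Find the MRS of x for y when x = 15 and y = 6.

MU_x = 1/3·x^(-2/3)·y^2 and MU_y = 2·x^(1/3)·y.
MRS = MU_x/MU_y = (1/6)·y/x.
At (15, 6): MRS = 1/15.
That is, one extra unit of x is worth 1/15 units of y at the margin.

MRS = 1/15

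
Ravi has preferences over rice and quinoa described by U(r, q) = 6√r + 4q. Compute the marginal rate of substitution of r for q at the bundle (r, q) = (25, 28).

MRS = 0.15

MU_r = 6/(2√r), MU_q = 4.
MRS = 6/(2√r) ÷ 4.
At (25, 28): MRS = 0.15.
The indifference curve has slope −0.15 at this bundle.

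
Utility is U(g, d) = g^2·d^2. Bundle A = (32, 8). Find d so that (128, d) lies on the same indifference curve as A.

U(32, 8) = 65536.
Set U(128, d) = 65536 and solve.
With g = 128: 128^2 = 16384, so d^2 = 65536/16384 = 4; taking the square root, d = 2.
Check: U(128, 2) = 65536.

d = 2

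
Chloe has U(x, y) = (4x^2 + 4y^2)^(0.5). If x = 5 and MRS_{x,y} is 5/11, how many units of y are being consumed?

For CES with ρ = 2, MRS = (y/x)^(-1).
Setting (y/5)^(-1) = 5/11 gives y/5 = 2.2 and y = 11.

y = 11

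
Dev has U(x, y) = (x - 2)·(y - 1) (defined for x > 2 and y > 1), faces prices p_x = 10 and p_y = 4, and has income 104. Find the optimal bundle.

MU_x = (y−1), MU_y = (x−2).
MRS = (y−1)/(x−2).
Tangency: set MRS = p_x/p_y = 10/4 = 2.5.
So (y − 1)/(x − 2) = 2.5, i.e. (y − 1) = 2.5·(x − 2).
Rewrite the budget in excess-of-subsistence terms: 10·(x − 2) + 4·(y − 1) = 104 − 10·2 − 4·1 = 80.
Substituting, 20·(x − 2) = 80, so x − 2 = 4 and x* = 6.
Then y − 1 = 2.5·4 = 10, so y* = 11.

x* = 6, y* = 11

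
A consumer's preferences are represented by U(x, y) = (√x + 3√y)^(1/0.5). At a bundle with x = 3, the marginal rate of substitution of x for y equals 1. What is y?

y = 27

For CES with ρ = 0.5, MRS = (1/3)·√(y/x).
Setting (1/3)·√(y/3) = 1 gives √(y/3) = 3, so y/3 = 9 and y = 27.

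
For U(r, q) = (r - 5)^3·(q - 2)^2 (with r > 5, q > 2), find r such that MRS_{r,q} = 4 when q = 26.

r = 14

MU_r = 3·(r−5)^2·(q−2)^2, MU_q = 2·(r−5)^3·(q−2).
MRS = (3/2)·(q−2)/(r−5).
Substitute q = 26: MRS = 36/(r − 5). Setting this equal to 4 gives r − 5 = 36/4 = 9, so r = 14.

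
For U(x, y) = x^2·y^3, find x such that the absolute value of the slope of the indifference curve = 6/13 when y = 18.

x = 26

MU_x = 2·x·y^3 and MU_y = 3·x^2·y^2.
MRS = MU_x/MU_y = (2/3)·y/x.
Substitute y = 18: MRS = 12/x. Setting 12/x = 6/13 gives x = 12/(6/13) = 26.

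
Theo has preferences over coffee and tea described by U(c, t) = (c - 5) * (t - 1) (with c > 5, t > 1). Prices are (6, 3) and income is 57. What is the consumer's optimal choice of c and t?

MU_c = (t−1), MU_t = (c−5).
MRS = (t−1)/(c−5).
Tangency: set MRS = p_c/p_t = 6/3 = 2.
So (t − 1)/(c − 5) = 2, i.e. (t − 1) = 2·(c − 5).
Rewrite the budget in excess-of-subsistence terms: 6·(c − 5) + 3·(t − 1) = 57 − 6·5 − 3·1 = 24.
Substituting, 12·(c − 5) = 24, so c − 5 = 2 and c* = 7.
Then t − 1 = 2·2 = 4, so t* = 5.

c* = 7, t* = 5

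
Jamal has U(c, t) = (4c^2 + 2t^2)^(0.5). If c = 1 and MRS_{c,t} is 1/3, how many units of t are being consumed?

t = 6

For CES with ρ = 2, MRS = (4/2)·(t/c)^(-1).
Setting (4/2)·(t/1)^(-1) = 1/3 gives (t/1)^(-1) = 1/6, so t/1 = 6 and t = 6.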